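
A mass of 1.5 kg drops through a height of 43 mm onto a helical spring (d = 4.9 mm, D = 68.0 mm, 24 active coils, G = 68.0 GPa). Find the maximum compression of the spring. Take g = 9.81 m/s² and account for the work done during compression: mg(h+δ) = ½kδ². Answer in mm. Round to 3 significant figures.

72.3 mm

k = Gd⁴/(8D³N_a) = (68.0×10³)(4.9⁴)/(8·68.0³·24) = 0.64933 N/mm
W = mg = 1.5 × 9.81 = 14.715 N
½kδ² − Wδ − Wh = 0 → δ = (W + √(W² + 2kWh))/k
δ = (14.715 + √(216.53 + 821.72))/0.64933 = (14.715 + 32.222)/0.64933 = 72.285 mm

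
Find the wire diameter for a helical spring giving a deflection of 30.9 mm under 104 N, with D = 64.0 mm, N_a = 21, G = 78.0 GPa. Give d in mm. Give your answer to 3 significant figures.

6.60 mm

Required rate k = F/δ = 104/30.9 = 3.3657 N/mm
d = (8D³N_a·k / G)^(1/4) = (8·64.0³·21·3.3657 / (78.0×10³))^0.25
  = (1900.3)^0.25 = 6.6025 mm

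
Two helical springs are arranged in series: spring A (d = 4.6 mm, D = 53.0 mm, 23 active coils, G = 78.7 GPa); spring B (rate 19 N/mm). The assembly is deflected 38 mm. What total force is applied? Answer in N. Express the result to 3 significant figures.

45.8 N

k_A = Gd⁴/(8D³N_a) = (78.7×10³)(4.6⁴)/(8·53.0³·23) = 1.2864 N/mm
Series: 1/k_eq = 1/1.2864 + 1/19 = 0.83002; k_eq = 1.2048 N/mm
F = k_eq·δ = 1.2048·38 = 45.782 N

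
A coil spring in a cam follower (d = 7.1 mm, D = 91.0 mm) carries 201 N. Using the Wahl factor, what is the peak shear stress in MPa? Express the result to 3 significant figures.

145 MPa

Spring index C = D/d = 91.0/7.1 = 12.8169
K_W = (4C−1)/(4C−4) + 0.615/C = 50.268/47.268 + 0.0480 = 1.1115
τ₀ = 8FD/(πd³) = 8·201·91.0/(π·7.1³) = 146328/1124.4 = 130.14 MPa
τ_max = K·τ₀ = 1.1115 × 130.14 = 144.64 MPa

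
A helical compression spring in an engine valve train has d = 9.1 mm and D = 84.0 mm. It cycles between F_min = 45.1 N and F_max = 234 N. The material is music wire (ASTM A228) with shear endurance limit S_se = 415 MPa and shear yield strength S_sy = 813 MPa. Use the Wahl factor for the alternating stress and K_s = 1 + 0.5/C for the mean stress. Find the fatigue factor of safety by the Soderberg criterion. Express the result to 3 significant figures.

7.93

C = D/d = 84.0/9.1 = 9.2308; K_W = (4C−1)/(4C−4)+0.615/C = 1.1577; K_s = 1+0.5/C = 1.0542
F_a = (F_max−F_min)/2 = 94.45 N; F_m = (F_max+F_min)/2 = 139.55 N
τ_a = K_W·8F_aD/(πd³) = 1.1577 × 26.81 = 31.039 MPa
τ_m = K_s·8F_mD/(πd³) = 1.0542 × 39.612 = 41.757 MPa
Soderberg: 1/n_f = τ_a/S_se + τ_m/S_sy = 31.039/415 + 41.757/813 = 0.07479 + 0.05136 = 0.12616
n_f = 1/0.12616 = 7.927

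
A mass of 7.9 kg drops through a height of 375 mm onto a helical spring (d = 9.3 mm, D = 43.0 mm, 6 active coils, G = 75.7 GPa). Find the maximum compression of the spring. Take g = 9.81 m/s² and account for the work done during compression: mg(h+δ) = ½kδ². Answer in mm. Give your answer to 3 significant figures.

20.3 mm

k = Gd⁴/(8D³N_a) = (75.7×10³)(9.3⁴)/(8·43.0³·6) = 148.38 N/mm
W = mg = 7.9 × 9.81 = 77.499 N
½kδ² − Wδ − Wh = 0 → δ = (W + √(W² + 2kWh))/k
δ = (77.499 + √(6006.1 + 8.62459e+06))/148.38 = (77.499 + 2937.8)/148.38 = 20.321 mm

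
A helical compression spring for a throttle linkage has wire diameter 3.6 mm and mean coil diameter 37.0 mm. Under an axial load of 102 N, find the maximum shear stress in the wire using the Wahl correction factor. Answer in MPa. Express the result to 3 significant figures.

235 MPa

Spring index C = D/d = 37.0/3.6 = 10.2778
K_W = (4C−1)/(4C−4) + 0.615/C = 40.111/37.111 + 0.0598 = 1.1407
τ₀ = 8FD/(πd³) = 8·102·37.0/(π·3.6³) = 30192/146.57 = 205.98 MPa
τ_max = K·τ₀ = 1.1407 × 205.98 = 234.96 MPa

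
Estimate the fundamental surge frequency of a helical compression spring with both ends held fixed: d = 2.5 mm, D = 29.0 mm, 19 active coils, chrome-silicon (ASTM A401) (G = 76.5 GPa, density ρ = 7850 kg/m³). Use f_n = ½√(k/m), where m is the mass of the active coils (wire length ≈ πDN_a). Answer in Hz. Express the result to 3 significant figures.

k = Gd⁴/(8D³N_a) = (76.5×10³)(2.5⁴)/(8·29.0³·19) = 0.80609 N/mm = 806.09 N/m
Wire length L = πDN_a = π·29.0·19 = 1731 mm
m = ρ·(πd²/4)·L = 7850 × 4.9087×10⁻⁶ m² × 1.731 m = 0.066702 kg
f_n = ½√(k/m) = 0.5·√(806.09/0.066702) = 0.5·√(12085) = 54.966 Hz

55.0 Hz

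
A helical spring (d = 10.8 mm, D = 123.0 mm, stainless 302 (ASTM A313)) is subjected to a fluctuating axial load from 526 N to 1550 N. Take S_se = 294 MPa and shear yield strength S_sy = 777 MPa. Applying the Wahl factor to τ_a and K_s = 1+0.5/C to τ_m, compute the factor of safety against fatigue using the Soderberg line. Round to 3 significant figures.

C = D/d = 123.0/10.8 = 11.3889; K_W = (4C−1)/(4C−4)+0.615/C = 1.1262; K_s = 1+0.5/C = 1.0439
F_a = (F_max−F_min)/2 = 512 N; F_m = (F_max+F_min)/2 = 1038 N
τ_a = K_W·8F_aD/(πd³) = 1.1262 × 127.3 = 143.37 MPa
τ_m = K_s·8F_mD/(πd³) = 1.0439 × 258.09 = 269.42 MPa
Soderberg: 1/n_f = τ_a/S_se + τ_m/S_sy = 143.37/294 + 269.42/777 = 0.48765 + 0.34674 = 0.8344
n_f = 1/0.8344 = 1.198

1.20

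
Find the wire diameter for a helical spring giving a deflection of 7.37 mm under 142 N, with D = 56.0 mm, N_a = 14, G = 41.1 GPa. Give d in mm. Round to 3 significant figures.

9.80 mm

Required rate k = F/δ = 142/7.37 = 19.267 N/mm
d = (8D³N_a·k / G)^(1/4) = (8·56.0³·14·19.267 / (41.1×10³))^0.25
  = (9220.6)^0.25 = 9.7992 mm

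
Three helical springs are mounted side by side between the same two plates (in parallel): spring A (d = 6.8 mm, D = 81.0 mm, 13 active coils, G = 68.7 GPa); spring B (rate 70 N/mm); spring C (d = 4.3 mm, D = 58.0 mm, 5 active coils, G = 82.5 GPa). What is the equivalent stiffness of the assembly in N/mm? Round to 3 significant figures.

76.3 N/mm

k_A = Gd⁴/(8D³N_a) = (68.7×10³)(6.8⁴)/(8·81.0³·13) = 2.6577 N/mm
k_C = Gd⁴/(8D³N_a) = (82.5×10³)(4.3⁴)/(8·58.0³·5) = 3.614 N/mm
Parallel: k_eq = 2.6577 + 70 + 3.614 = 76.272 N/mm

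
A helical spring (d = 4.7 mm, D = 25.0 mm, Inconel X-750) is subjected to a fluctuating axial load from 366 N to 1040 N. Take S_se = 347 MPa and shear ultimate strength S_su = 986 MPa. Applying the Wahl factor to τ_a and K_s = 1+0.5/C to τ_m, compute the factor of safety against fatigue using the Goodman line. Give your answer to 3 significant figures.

C = D/d = 25.0/4.7 = 5.3191; K_W = (4C−1)/(4C−4)+0.615/C = 1.2893; K_s = 1+0.5/C = 1.0940
F_a = (F_max−F_min)/2 = 337 N; F_m = (F_max+F_min)/2 = 703 N
τ_a = K_W·8F_aD/(πd³) = 1.2893 × 206.64 = 266.42 MPa
τ_m = K_s·8F_mD/(πd³) = 1.0940 × 431.06 = 471.58 MPa
Goodman: 1/n_f = τ_a/S_se + τ_m/S_su = 266.42/347 + 471.58/986 = 0.76777 + 0.47828 = 1.246
n_f = 1/1.246 = 0.8025

0.803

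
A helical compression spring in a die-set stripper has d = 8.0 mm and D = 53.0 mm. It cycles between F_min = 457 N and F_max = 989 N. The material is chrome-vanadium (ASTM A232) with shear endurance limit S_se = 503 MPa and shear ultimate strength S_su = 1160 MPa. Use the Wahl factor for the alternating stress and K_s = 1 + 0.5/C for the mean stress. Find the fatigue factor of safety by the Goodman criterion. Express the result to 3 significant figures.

C = D/d = 53.0/8.0 = 6.6250; K_W = (4C−1)/(4C−4)+0.615/C = 1.2262; K_s = 1+0.5/C = 1.0755
F_a = (F_max−F_min)/2 = 266 N; F_m = (F_max+F_min)/2 = 723 N
τ_a = K_W·8F_aD/(πd³) = 1.2262 × 70.118 = 85.976 MPa
τ_m = K_s·8F_mD/(πd³) = 1.0755 × 190.58 = 204.97 MPa
Goodman: 1/n_f = τ_a/S_se + τ_m/S_su = 85.976/503 + 204.97/1160 = 0.17093 + 0.17670 = 0.34762
n_f = 1/0.34762 = 2.877

2.88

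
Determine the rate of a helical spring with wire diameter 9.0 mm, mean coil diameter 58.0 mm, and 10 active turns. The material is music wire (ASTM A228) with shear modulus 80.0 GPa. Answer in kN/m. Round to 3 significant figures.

k = Gd⁴/(8D³N_a) = (80.0×10³ × 9.0⁴) / (8 × 58.0³ × 10)
  = 5.2488e+08 / 1.5609e+07 = 33.627 N/mm

33.6 kN/m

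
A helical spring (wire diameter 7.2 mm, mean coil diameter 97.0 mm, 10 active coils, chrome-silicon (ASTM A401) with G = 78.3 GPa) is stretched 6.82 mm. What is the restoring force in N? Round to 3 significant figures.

19.7 N

k = Gd⁴/(8D³N_a) = (78.3×10³)(7.2⁴)/(8·97.0³·10) = 2.882 N/mm
F = k·δ = 2.882 × 6.82 = 19.655 N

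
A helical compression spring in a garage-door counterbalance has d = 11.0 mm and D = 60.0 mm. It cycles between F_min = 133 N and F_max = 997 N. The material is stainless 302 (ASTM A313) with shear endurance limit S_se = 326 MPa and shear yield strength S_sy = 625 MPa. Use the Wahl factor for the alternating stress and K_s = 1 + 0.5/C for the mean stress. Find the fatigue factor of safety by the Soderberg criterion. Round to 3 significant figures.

C = D/d = 60.0/11.0 = 5.4545; K_W = (4C−1)/(4C−4)+0.615/C = 1.2811; K_s = 1+0.5/C = 1.0917
F_a = (F_max−F_min)/2 = 432 N; F_m = (F_max+F_min)/2 = 565 N
τ_a = K_W·8F_aD/(πd³) = 1.2811 × 49.59 = 63.531 MPa
τ_m = K_s·8F_mD/(πd³) = 1.0917 × 64.858 = 70.803 MPa
Soderberg: 1/n_f = τ_a/S_se + τ_m/S_sy = 63.531/326 + 70.803/625 = 0.19488 + 0.11328 = 0.30817
n_f = 1/0.30817 = 3.245

3.25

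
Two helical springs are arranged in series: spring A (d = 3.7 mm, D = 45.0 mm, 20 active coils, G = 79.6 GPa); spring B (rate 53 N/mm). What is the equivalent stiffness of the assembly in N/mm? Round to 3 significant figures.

k_A = Gd⁴/(8D³N_a) = (79.6×10³)(3.7⁴)/(8·45.0³·20) = 1.0232 N/mm
Series: 1/k_eq = 1/1.0232 + 1/53 = 0.99619; k_eq = 1.0038 N/mm

1.00 N/mm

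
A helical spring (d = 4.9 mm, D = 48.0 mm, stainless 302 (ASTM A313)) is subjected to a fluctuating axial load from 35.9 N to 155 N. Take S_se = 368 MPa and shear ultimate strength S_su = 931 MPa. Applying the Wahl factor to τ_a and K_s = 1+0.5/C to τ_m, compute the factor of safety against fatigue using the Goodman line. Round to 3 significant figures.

3.28

C = D/d = 48.0/4.9 = 9.7959; K_W = (4C−1)/(4C−4)+0.615/C = 1.1480; K_s = 1+0.5/C = 1.0510
F_a = (F_max−F_min)/2 = 59.55 N; F_m = (F_max+F_min)/2 = 95.45 N
τ_a = K_W·8F_aD/(πd³) = 1.1480 × 61.869 = 71.029 MPa
τ_m = K_s·8F_mD/(πd³) = 1.0510 × 99.167 = 104.23 MPa
Goodman: 1/n_f = τ_a/S_se + τ_m/S_su = 71.029/368 + 104.23/931 = 0.19301 + 0.11195 = 0.30497
n_f = 1/0.30497 = 3.279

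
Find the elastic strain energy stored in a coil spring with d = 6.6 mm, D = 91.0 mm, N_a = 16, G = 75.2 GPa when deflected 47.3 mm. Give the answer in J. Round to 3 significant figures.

k = Gd⁴/(8D³N_a) = (75.2×10³)(6.6⁴)/(8·91.0³·16) = 1.4793 N/mm
U = ½kδ² = 0.5 × 1.4793 × 47.3² = 1654.8 N·mm = 1.6548 J

1.65 J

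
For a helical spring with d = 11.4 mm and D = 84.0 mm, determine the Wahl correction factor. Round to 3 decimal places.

1.201

C = D/d = 84.0/11.4 = 7.3684
K_W = (4C−1)/(4C−4) + 0.615/C = 28.474/25.474 + 0.0835 = 1.2012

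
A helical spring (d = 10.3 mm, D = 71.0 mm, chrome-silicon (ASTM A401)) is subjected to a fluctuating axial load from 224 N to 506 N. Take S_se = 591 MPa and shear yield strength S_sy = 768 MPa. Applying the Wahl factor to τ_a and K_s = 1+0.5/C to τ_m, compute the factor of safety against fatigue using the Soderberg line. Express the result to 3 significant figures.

7.56

C = D/d = 71.0/10.3 = 6.8932; K_W = (4C−1)/(4C−4)+0.615/C = 1.2165; K_s = 1+0.5/C = 1.0725
F_a = (F_max−F_min)/2 = 141 N; F_m = (F_max+F_min)/2 = 365 N
τ_a = K_W·8F_aD/(πd³) = 1.2165 × 23.33 = 28.38 MPa
τ_m = K_s·8F_mD/(πd³) = 1.0725 × 60.392 = 64.773 MPa
Soderberg: 1/n_f = τ_a/S_se + τ_m/S_sy = 28.38/591 + 64.773/768 = 0.04802 + 0.08434 = 0.13236
n_f = 1/0.13236 = 7.555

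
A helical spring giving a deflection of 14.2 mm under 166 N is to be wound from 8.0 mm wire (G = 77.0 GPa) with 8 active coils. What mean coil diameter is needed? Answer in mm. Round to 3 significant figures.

75.0 mm

Required rate k = F/δ = 166/14.2 = 11.69 N/mm
D = (Gd⁴/(8N_a·k))^(1/3) = (77.0×10³·8.0⁴/(8·8·11.69))^(1/3)
  = (421552)^(1/3) = 74.9808 mm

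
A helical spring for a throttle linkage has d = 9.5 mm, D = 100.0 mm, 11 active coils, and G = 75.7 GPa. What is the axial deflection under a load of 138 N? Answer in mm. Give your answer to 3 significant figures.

19.7 mm

k = Gd⁴/(8D³N_a) = (75.7×10³)(9.5⁴)/(8·100.0³·11) = 7.0066 N/mm
δ = F/k = 138 / 7.0066 = 19.696 mm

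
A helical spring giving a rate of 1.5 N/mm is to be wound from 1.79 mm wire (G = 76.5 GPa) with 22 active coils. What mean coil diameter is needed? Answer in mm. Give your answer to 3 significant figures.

D = (Gd⁴/(8N_a·k))^(1/3) = (76.5×10³·1.79⁴/(8·22·1.5))^(1/3)
  = (2974.88)^(1/3) = 14.3821 mm

14.4 mm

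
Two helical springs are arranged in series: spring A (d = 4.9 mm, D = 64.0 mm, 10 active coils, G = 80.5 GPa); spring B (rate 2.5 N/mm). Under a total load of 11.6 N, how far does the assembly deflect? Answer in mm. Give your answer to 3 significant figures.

k_A = Gd⁴/(8D³N_a) = (80.5×10³)(4.9⁴)/(8·64.0³·10) = 2.2128 N/mm
Series: 1/k_eq = 1/2.2128 + 1/2.5 = 0.85191; k_eq = 1.1738 N/mm
δ = F/k_eq = 11.6/1.1738 = 9.8821 mm

9.88 mm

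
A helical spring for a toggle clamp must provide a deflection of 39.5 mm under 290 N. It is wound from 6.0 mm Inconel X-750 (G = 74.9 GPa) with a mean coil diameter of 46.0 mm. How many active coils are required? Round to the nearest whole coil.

17

Required rate k = F/δ = 290/39.5 = 7.3418 N/mm
N_a = Gd⁴/(8D³k) = (74.9×10³ × 6.0⁴)/(8 × 46.0³ × 7.3418)
    = 9.70704e+07 / 5.71695e+06 = 16.98 → 17 coils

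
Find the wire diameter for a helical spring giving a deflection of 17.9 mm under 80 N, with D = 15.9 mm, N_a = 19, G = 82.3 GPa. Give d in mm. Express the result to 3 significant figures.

Required rate k = F/δ = 80/17.9 = 4.4693 N/mm
d = (8D³N_a·k / G)^(1/4) = (8·15.9³·19·4.4693 / (82.3×10³))^0.25
  = (33.18)^0.25 = 2.4000 mm

2.40 mm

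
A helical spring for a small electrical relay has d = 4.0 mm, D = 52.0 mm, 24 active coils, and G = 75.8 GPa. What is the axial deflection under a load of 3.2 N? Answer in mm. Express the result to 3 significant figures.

4.45 mm

k = Gd⁴/(8D³N_a) = (75.8×10³)(4.0⁴)/(8·52.0³·24) = 0.71878 N/mm
δ = F/k = 3.2 / 0.71878 = 4.452 mm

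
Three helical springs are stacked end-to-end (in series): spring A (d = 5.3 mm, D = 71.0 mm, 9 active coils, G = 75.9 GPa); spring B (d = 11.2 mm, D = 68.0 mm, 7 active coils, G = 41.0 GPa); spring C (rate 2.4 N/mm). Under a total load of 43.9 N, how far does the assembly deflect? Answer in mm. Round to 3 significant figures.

k_A = Gd⁴/(8D³N_a) = (75.9×10³)(5.3⁴)/(8·71.0³·9) = 2.324 N/mm
k_B = Gd⁴/(8D³N_a) = (41.0×10³)(11.2⁴)/(8·68.0³·7) = 36.639 N/mm
Series: 1/k_eq = 1/2.324 + 1/36.639 + 1/2.4 = 0.87425; k_eq = 1.1438 N/mm
δ = F/k_eq = 43.9/1.1438 = 38.38 mm

38.4 mm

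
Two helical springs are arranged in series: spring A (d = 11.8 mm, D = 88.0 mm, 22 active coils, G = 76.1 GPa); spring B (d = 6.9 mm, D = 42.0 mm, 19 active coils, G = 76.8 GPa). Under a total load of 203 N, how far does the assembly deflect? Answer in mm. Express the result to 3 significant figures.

k_A = Gd⁴/(8D³N_a) = (76.1×10³)(11.8⁴)/(8·88.0³·22) = 12.301 N/mm
k_B = Gd⁴/(8D³N_a) = (76.8×10³)(6.9⁴)/(8·42.0³·19) = 15.458 N/mm
Series: 1/k_eq = 1/12.301 + 1/15.458 = 0.14598; k_eq = 6.8502 N/mm
δ = F/k_eq = 203/6.8502 = 29.634 mm

29.6 mm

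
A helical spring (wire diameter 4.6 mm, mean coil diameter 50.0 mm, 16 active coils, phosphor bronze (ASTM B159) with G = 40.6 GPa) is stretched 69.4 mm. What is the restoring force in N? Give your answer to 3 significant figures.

k = Gd⁴/(8D³N_a) = (40.6×10³)(4.6⁴)/(8·50.0³·16) = 1.1362 N/mm
F = k·δ = 1.1362 × 69.4 = 78.849 N

78.8 N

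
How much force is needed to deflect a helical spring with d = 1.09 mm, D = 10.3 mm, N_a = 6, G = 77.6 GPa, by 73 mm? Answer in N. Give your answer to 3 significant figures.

152 N

k = Gd⁴/(8D³N_a) = (77.6×10³)(1.09⁴)/(8·10.3³·6) = 2.0884 N/mm
F = k·δ = 2.0884 × 73 = 152.45 N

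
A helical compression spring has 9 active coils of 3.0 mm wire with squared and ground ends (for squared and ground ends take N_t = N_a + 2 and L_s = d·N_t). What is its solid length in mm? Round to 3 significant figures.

33.0 mm

squared and ground ends: N_t = N_a + 2 = 9 + 2 = 11
L_s = d·N_t = 3.0 × 11 = 33 mm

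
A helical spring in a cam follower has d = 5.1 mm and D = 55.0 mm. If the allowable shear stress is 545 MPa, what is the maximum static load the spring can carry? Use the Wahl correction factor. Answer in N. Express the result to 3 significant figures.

C = D/d = 55.0/5.1 = 10.7843
K_W = (4C−1)/(4C−4) + 0.615/C = 42.137/39.137 + 0.0570 = 1.1337
τ_max = K·8FD/(πd³) → F_max = τ_allow·πd³/(8DK)
F_max = 545·π·5.1³/(8·55.0·1.1337) = 2.2712e+05/498.82 = 455.32 N

455 N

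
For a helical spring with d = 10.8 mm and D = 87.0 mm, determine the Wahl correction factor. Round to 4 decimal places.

1.1826

C = D/d = 87.0/10.8 = 8.0556
K_W = (4C−1)/(4C−4) + 0.615/C = 31.222/28.222 + 0.0763 = 1.1826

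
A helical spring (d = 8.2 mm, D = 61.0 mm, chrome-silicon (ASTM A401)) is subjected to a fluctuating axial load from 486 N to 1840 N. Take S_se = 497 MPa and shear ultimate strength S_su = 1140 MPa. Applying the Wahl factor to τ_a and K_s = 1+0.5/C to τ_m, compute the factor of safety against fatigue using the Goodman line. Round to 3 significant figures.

1.30

C = D/d = 61.0/8.2 = 7.4390; K_W = (4C−1)/(4C−4)+0.615/C = 1.1991; K_s = 1+0.5/C = 1.0672
F_a = (F_max−F_min)/2 = 677 N; F_m = (F_max+F_min)/2 = 1163 N
τ_a = K_W·8F_aD/(πd³) = 1.1991 × 190.73 = 228.71 MPa
τ_m = K_s·8F_mD/(πd³) = 1.0672 × 327.65 = 349.67 MPa
Goodman: 1/n_f = τ_a/S_se + τ_m/S_su = 228.71/497 + 349.67/1140 = 0.46019 + 0.30673 = 0.76692
n_f = 1/0.76692 = 1.304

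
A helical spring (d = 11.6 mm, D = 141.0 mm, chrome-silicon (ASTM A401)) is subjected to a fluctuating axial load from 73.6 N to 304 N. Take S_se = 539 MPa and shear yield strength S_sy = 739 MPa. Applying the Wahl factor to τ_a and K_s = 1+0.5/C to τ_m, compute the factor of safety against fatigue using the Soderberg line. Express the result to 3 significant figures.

8.61

C = D/d = 141.0/11.6 = 12.1552; K_W = (4C−1)/(4C−4)+0.615/C = 1.1178; K_s = 1+0.5/C = 1.0411
F_a = (F_max−F_min)/2 = 115.2 N; F_m = (F_max+F_min)/2 = 188.8 N
τ_a = K_W·8F_aD/(πd³) = 1.1178 × 26.5 = 29.622 MPa
τ_m = K_s·8F_mD/(πd³) = 1.0411 × 43.43 = 45.216 MPa
Soderberg: 1/n_f = τ_a/S_se + τ_m/S_sy = 29.622/539 + 45.216/739 = 0.05496 + 0.06119 = 0.11614
n_f = 1/0.11614 = 8.61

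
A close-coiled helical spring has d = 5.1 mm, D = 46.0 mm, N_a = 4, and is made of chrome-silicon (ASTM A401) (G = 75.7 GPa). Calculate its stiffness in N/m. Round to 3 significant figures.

k = Gd⁴/(8D³N_a) = (75.7×10³ × 5.1⁴) / (8 × 46.0³ × 4)
  = 5.12126e+07 / 3.11475e+06 = 16.442 N/mm = 16442 N/m

16400 N/m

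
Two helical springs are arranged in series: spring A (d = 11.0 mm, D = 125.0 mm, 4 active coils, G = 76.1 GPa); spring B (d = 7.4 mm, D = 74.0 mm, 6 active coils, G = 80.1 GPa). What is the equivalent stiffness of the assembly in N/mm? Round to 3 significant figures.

k_A = Gd⁴/(8D³N_a) = (76.1×10³)(11.0⁴)/(8·125.0³·4) = 17.827 N/mm
k_B = Gd⁴/(8D³N_a) = (80.1×10³)(7.4⁴)/(8·74.0³·6) = 12.349 N/mm
Series: 1/k_eq = 1/17.827 + 1/12.349 = 0.13707; k_eq = 7.2953 N/mm

7.30 N/mm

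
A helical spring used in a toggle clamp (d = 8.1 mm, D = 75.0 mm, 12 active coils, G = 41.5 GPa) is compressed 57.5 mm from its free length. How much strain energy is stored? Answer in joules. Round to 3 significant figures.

7.29 J

k = Gd⁴/(8D³N_a) = (41.5×10³)(8.1⁴)/(8·75.0³·12) = 4.411 N/mm
U = ½kδ² = 0.5 × 4.411 × 57.5² = 7291.9 N·mm = 7.2919 J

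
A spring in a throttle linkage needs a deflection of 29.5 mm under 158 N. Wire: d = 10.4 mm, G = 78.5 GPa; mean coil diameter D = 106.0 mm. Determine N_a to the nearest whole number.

Required rate k = F/δ = 158/29.5 = 5.3559 N/mm
N_a = Gd⁴/(8D³k) = (78.5×10³ × 10.4⁴)/(8 × 106.0³ × 5.3559)
    = 9.18339e+08 / 5.1032e+07 = 18 → 18 coils

18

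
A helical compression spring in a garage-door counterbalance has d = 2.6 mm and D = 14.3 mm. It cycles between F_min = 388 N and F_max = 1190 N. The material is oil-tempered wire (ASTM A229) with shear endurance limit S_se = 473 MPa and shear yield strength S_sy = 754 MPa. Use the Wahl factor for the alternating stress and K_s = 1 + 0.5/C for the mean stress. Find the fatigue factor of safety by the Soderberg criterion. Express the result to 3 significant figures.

C = D/d = 14.3/2.6 = 5.5000; K_W = (4C−1)/(4C−4)+0.615/C = 1.2785; K_s = 1+0.5/C = 1.0909
F_a = (F_max−F_min)/2 = 401 N; F_m = (F_max+F_min)/2 = 789 N
τ_a = K_W·8F_aD/(πd³) = 1.2785 × 830.81 = 1062.2 MPa
τ_m = K_s·8F_mD/(πd³) = 1.0909 × 1634.7 = 1783.3 MPa
Soderberg: 1/n_f = τ_a/S_se + τ_m/S_sy = 1062.2/473 + 1783.3/754 = 2.24561 + 2.36510 = 4.6107
n_f = 1/4.6107 = 0.2169

0.217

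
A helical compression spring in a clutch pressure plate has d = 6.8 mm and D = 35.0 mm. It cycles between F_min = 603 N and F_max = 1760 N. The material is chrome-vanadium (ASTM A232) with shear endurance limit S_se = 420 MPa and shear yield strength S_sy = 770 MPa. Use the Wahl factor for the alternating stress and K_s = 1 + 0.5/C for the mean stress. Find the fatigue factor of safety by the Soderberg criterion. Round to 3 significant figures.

1.02

C = D/d = 35.0/6.8 = 5.1471; K_W = (4C−1)/(4C−4)+0.615/C = 1.3003; K_s = 1+0.5/C = 1.0971
F_a = (F_max−F_min)/2 = 578.5 N; F_m = (F_max+F_min)/2 = 1181.5 N
τ_a = K_W·8F_aD/(πd³) = 1.3003 × 163.98 = 213.23 MPa
τ_m = K_s·8F_mD/(πd³) = 1.0971 × 334.9 = 367.43 MPa
Soderberg: 1/n_f = τ_a/S_se + τ_m/S_sy = 213.23/420 + 367.43/770 = 0.50768 + 0.47719 = 0.98487
n_f = 1/0.98487 = 1.015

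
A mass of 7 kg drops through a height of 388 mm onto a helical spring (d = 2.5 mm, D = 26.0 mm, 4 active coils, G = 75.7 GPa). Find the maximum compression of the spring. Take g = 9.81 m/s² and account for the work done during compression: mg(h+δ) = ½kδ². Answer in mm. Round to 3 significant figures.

115 mm

k = Gd⁴/(8D³N_a) = (75.7×10³)(2.5⁴)/(8·26.0³·4) = 5.2576 N/mm
W = mg = 7 × 9.81 = 68.67 N
½kδ² − Wδ − Wh = 0 → δ = (W + √(W² + 2kWh))/k
δ = (68.67 + √(4715.6 + 280166))/5.2576 = (68.67 + 533.74)/5.2576 = 114.58 mm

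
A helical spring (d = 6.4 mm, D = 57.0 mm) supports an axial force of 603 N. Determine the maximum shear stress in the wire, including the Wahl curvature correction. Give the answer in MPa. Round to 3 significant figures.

Spring index C = D/d = 57.0/6.4 = 8.9062
K_W = (4C−1)/(4C−4) + 0.615/C = 34.625/31.625 + 0.0691 = 1.1639
τ₀ = 8FD/(πd³) = 8·603·57.0/(π·6.4³) = 274968/823.55 = 333.88 MPa
τ_max = K·τ₀ = 1.1639 × 333.88 = 388.61 MPa

389 MPa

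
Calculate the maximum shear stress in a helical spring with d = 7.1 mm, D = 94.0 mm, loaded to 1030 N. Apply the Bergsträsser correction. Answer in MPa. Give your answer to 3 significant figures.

Spring index C = D/d = 94.0/7.1 = 13.2394
K_B = (4C+2)/(4C−3) = 54.958/49.958 = 1.1001
τ₀ = 8FD/(πd³) = 8·1030·94.0/(π·7.1³) = 774560/1124.4 = 688.86 MPa
τ_max = K·τ₀ = 1.1001 × 688.86 = 757.8 MPa

758 MPa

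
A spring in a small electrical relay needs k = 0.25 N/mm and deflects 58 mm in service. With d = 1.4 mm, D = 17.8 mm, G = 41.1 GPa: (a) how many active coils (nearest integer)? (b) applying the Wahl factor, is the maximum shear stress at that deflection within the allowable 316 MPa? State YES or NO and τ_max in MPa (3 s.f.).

(a) 14 coils; (b) YES, τ_max = 266 MPa

N_a = Gd⁴/(8D³k) = (41.1×10³)(1.4⁴)/(8·17.8³·0.25) = 14 → N_a = 14
Actual rate k = Gd⁴/(8D³·14) = 0.24996 N/mm
Working load F = kδ = 0.24996·58 = 14.498 N
C = 17.8/1.4 = 12.7143; K_W = (4C−1)/(4C−4)+0.615/C = 1.1124
τ_max = K_W·8FD/(πd³) = 1.1124·239.49 = 266.4 MPa
τ_max ≤ 316 MPa → acceptable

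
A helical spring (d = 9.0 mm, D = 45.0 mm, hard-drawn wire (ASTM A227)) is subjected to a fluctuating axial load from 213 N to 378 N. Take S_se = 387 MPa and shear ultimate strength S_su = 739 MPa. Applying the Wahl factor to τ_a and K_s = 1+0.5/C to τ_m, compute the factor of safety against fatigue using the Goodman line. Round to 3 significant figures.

8.85

C = D/d = 45.0/9.0 = 5.0000; K_W = (4C−1)/(4C−4)+0.615/C = 1.3105; K_s = 1+0.5/C = 1.1000
F_a = (F_max−F_min)/2 = 82.5 N; F_m = (F_max+F_min)/2 = 295.5 N
τ_a = K_W·8F_aD/(πd³) = 1.3105 × 12.968 = 16.995 MPa
τ_m = K_s·8F_mD/(πd³) = 1.1000 × 46.45 = 51.095 MPa
Goodman: 1/n_f = τ_a/S_se + τ_m/S_su = 16.995/387 + 51.095/739 = 0.04391 + 0.06914 = 0.11305
n_f = 1/0.11305 = 8.845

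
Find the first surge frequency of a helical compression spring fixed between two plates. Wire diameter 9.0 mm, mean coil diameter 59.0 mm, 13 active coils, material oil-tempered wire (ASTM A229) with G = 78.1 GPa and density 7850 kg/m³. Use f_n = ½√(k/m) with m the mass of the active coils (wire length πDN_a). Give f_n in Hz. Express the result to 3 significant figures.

k = Gd⁴/(8D³N_a) = (78.1×10³)(9.0⁴)/(8·59.0³·13) = 23.99 N/mm = 23990 N/m
Wire length L = πDN_a = π·59.0·13 = 2409.6 mm
m = ρ·(πd²/4)·L = 7850 × 63.617×10⁻⁶ m² × 2.4096 m = 1.2033 kg
f_n = ½√(k/m) = 0.5·√(23990/1.2033) = 0.5·√(19936) = 70.598 Hz

70.6 Hz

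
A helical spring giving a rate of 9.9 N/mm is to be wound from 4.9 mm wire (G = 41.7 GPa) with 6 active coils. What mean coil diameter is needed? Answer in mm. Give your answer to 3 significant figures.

37.0 mm

D = (Gd⁴/(8N_a·k))^(1/3) = (41.7×10³·4.9⁴/(8·6·9.9))^(1/3)
  = (50587.6)^(1/3) = 36.9841 mm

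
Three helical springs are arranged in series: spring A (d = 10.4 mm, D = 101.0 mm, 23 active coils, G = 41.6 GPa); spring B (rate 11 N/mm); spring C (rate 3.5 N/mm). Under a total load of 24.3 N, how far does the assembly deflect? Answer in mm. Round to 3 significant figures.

k_A = Gd⁴/(8D³N_a) = (41.6×10³)(10.4⁴)/(8·101.0³·23) = 2.5671 N/mm
Series: 1/k_eq = 1/2.5671 + 1/11 + 1/3.5 = 0.76617; k_eq = 1.3052 N/mm
δ = F/k_eq = 24.3/1.3052 = 18.618 mm

18.6 mm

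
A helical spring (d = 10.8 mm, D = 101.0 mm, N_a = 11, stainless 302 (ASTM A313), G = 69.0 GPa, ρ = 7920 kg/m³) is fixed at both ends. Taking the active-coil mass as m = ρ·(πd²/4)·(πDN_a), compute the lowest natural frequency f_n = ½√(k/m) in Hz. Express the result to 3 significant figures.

k = Gd⁴/(8D³N_a) = (69.0×10³)(10.8⁴)/(8·101.0³·11) = 10.354 N/mm = 10354 N/m
Wire length L = πDN_a = π·101.0·11 = 3490.3 mm
m = ρ·(πd²/4)·L = 7920 × 91.609×10⁻⁶ m² × 3.4903 m = 2.5324 kg
f_n = ½√(k/m) = 0.5·√(10354/2.5324) = 0.5·√(4088.6) = 31.971 Hz

32.0 Hz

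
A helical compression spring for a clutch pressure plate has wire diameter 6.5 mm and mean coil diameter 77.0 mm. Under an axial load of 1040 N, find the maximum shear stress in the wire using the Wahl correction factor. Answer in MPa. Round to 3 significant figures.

832 MPa

Spring index C = D/d = 77.0/6.5 = 11.8462
K_W = (4C−1)/(4C−4) + 0.615/C = 46.385/43.385 + 0.0519 = 1.1211
τ₀ = 8FD/(πd³) = 8·1040·77.0/(π·6.5³) = 640640/862.76 = 742.55 MPa
τ_max = K·τ₀ = 1.1211 × 742.55 = 832.44 MPa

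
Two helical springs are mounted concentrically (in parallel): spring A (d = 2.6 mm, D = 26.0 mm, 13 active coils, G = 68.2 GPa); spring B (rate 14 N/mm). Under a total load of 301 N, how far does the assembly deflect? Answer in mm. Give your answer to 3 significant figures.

k_A = Gd⁴/(8D³N_a) = (68.2×10³)(2.6⁴)/(8·26.0³·13) = 1.705 N/mm
Parallel: k_eq = 1.705 + 14 = 15.705 N/mm
δ = F/k_eq = 301/15.705 = 19.166 mm

19.2 mm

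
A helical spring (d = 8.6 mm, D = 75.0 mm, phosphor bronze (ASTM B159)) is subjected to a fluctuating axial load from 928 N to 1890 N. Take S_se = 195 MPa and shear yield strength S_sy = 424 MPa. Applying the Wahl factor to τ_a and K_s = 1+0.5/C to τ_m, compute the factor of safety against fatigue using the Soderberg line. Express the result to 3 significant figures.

0.521

C = D/d = 75.0/8.6 = 8.7209; K_W = (4C−1)/(4C−4)+0.615/C = 1.1677; K_s = 1+0.5/C = 1.0573
F_a = (F_max−F_min)/2 = 481 N; F_m = (F_max+F_min)/2 = 1409 N
τ_a = K_W·8F_aD/(πd³) = 1.1677 × 144.43 = 168.64 MPa
τ_m = K_s·8F_mD/(πd³) = 1.0573 × 423.07 = 447.33 MPa
Soderberg: 1/n_f = τ_a/S_se + τ_m/S_sy = 168.64/195 + 447.33/424 = 0.86483 + 1.05503 = 1.9199
n_f = 1/1.9199 = 0.5209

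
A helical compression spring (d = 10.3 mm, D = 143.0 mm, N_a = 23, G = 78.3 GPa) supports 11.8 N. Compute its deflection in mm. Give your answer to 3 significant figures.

k = Gd⁴/(8D³N_a) = (78.3×10³)(10.3⁴)/(8·143.0³·23) = 1.6379 N/mm
δ = F/k = 11.8 / 1.6379 = 7.2044 mm

7.20 mm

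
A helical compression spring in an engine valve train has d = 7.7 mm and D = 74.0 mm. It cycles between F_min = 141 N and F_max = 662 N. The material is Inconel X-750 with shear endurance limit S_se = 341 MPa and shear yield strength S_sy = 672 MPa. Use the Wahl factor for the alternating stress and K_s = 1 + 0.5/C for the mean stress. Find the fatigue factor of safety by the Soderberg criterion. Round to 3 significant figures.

1.61

C = D/d = 74.0/7.7 = 9.6104; K_W = (4C−1)/(4C−4)+0.615/C = 1.1511; K_s = 1+0.5/C = 1.0520
F_a = (F_max−F_min)/2 = 260.5 N; F_m = (F_max+F_min)/2 = 401.5 N
τ_a = K_W·8F_aD/(πd³) = 1.1511 × 107.52 = 123.77 MPa
τ_m = K_s·8F_mD/(πd³) = 1.0520 × 165.72 = 174.35 MPa
Soderberg: 1/n_f = τ_a/S_se + τ_m/S_sy = 123.77/341 + 174.35/672 = 0.36297 + 0.25944 = 0.62241
n_f = 1/0.62241 = 1.607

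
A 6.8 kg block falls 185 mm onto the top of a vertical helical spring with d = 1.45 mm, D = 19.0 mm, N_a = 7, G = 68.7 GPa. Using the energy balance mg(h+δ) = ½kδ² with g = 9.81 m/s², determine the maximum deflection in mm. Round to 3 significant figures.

k = Gd⁴/(8D³N_a) = (68.7×10³)(1.45⁴)/(8·19.0³·7) = 0.79064 N/mm
W = mg = 6.8 × 9.81 = 66.708 N
½kδ² − Wδ − Wh = 0 → δ = (W + √(W² + 2kWh))/k
δ = (66.708 + √(4450 + 19514.6))/0.79064 = (66.708 + 154.8)/0.79064 = 280.17 mm

280 mm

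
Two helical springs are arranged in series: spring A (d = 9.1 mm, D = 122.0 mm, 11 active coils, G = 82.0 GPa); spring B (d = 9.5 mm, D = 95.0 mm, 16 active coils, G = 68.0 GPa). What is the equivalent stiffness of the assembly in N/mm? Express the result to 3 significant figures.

k_A = Gd⁴/(8D³N_a) = (82.0×10³)(9.1⁴)/(8·122.0³·11) = 3.519 N/mm
k_B = Gd⁴/(8D³N_a) = (68.0×10³)(9.5⁴)/(8·95.0³·16) = 5.0469 N/mm
Series: 1/k_eq = 1/3.519 + 1/5.0469 = 0.48232; k_eq = 2.0733 N/mm

2.07 N/mm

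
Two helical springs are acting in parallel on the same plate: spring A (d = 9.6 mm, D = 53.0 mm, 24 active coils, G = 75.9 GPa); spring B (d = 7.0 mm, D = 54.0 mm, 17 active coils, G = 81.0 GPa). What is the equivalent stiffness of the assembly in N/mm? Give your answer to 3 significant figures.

k_A = Gd⁴/(8D³N_a) = (75.9×10³)(9.6⁴)/(8·53.0³·24) = 22.553 N/mm
k_B = Gd⁴/(8D³N_a) = (81.0×10³)(7.0⁴)/(8·54.0³·17) = 9.0815 N/mm
Parallel: k_eq = 22.553 + 9.0815 = 31.634 N/mm

31.6 N/mm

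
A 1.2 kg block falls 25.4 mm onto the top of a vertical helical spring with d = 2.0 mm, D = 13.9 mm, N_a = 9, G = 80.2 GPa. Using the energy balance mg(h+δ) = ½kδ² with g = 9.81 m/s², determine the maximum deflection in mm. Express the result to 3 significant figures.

k = Gd⁴/(8D³N_a) = (80.2×10³)(2.0⁴)/(8·13.9³·9) = 6.6362 N/mm
W = mg = 1.2 × 9.81 = 11.772 N
½kδ² − Wδ − Wh = 0 → δ = (W + √(W² + 2kWh))/k
δ = (11.772 + √(138.58 + 3968.55))/6.6362 = (11.772 + 64.087)/6.6362 = 11.431 mm

11.4 mm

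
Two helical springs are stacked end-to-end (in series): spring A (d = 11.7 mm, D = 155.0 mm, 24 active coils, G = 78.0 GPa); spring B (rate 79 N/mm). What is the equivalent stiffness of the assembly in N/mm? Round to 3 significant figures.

k_A = Gd⁴/(8D³N_a) = (78.0×10³)(11.7⁴)/(8·155.0³·24) = 2.0443 N/mm
Series: 1/k_eq = 1/2.0443 + 1/79 = 0.50183; k_eq = 1.9927 N/mm

1.99 N/mm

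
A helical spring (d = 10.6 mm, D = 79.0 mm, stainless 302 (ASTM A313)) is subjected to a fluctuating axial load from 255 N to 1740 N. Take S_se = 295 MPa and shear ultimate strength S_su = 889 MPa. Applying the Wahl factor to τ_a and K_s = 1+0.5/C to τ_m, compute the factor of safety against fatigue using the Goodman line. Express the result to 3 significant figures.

C = D/d = 79.0/10.6 = 7.4528; K_W = (4C−1)/(4C−4)+0.615/C = 1.1987; K_s = 1+0.5/C = 1.0671
F_a = (F_max−F_min)/2 = 742.5 N; F_m = (F_max+F_min)/2 = 997.5 N
τ_a = K_W·8F_aD/(πd³) = 1.1987 × 125.41 = 150.34 MPa
τ_m = K_s·8F_mD/(πd³) = 1.0671 × 168.49 = 179.79 MPa
Goodman: 1/n_f = τ_a/S_se + τ_m/S_su = 150.34/295 + 179.79/889 = 0.50963 + 0.20224 = 0.71186
n_f = 1/0.71186 = 1.405

1.40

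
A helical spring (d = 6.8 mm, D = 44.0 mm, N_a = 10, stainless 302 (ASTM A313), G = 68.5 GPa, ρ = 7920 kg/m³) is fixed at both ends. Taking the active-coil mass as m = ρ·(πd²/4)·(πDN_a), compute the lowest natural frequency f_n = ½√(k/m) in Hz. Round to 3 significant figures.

k = Gd⁴/(8D³N_a) = (68.5×10³)(6.8⁴)/(8·44.0³·10) = 21.492 N/mm = 21492 N/m
Wire length L = πDN_a = π·44.0·10 = 1382.3 mm
m = ρ·(πd²/4)·L = 7920 × 36.317×10⁻⁶ m² × 1.3823 m = 0.39759 kg
f_n = ½√(k/m) = 0.5·√(21492/0.39759) = 0.5·√(54056) = 116.25 Hz

116 Hz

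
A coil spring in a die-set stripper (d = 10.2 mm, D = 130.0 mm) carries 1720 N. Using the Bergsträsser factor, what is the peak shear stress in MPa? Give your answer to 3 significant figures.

Spring index C = D/d = 130.0/10.2 = 12.7451
K_B = (4C+2)/(4C−3) = 52.980/47.980 = 1.1042
τ₀ = 8FD/(πd³) = 8·1720·130.0/(π·10.2³) = 1.7888e+06/3333.9 = 536.55 MPa
τ_max = K·τ₀ = 1.1042 × 536.55 = 592.47 MPa

592 MPa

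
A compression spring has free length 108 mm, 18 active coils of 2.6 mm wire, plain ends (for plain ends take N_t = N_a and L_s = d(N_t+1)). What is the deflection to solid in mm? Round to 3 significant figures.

58.6 mm

N_t = 18; L_s = 2.6·19 = 49.4 mm
δ_solid = L₀ − L_s = 108 − 49.4 = 58.6 mm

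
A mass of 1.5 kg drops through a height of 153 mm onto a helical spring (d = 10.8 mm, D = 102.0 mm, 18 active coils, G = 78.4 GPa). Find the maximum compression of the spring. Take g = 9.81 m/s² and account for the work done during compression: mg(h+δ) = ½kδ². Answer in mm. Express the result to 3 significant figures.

k = Gd⁴/(8D³N_a) = (78.4×10³)(10.8⁴)/(8·102.0³·18) = 6.9799 N/mm
W = mg = 1.5 × 9.81 = 14.715 N
½kδ² − Wδ − Wh = 0 → δ = (W + √(W² + 2kWh))/k
δ = (14.715 + √(216.53 + 31428.9))/6.9799 = (14.715 + 177.89)/6.9799 = 27.595 mm

27.6 mm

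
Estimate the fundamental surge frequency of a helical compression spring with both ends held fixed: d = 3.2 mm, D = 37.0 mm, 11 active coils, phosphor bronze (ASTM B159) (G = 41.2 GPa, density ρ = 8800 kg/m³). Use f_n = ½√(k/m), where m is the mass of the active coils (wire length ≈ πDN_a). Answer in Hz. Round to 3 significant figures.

51.7 Hz

k = Gd⁴/(8D³N_a) = (41.2×10³)(3.2⁴)/(8·37.0³·11) = 0.96919 N/mm = 969.19 N/m
Wire length L = πDN_a = π·37.0·11 = 1278.6 mm
m = ρ·(πd²/4)·L = 8800 × 8.0425×10⁻⁶ m² × 1.2786 m = 0.090493 kg
f_n = ½√(k/m) = 0.5·√(969.19/0.090493) = 0.5·√(10710) = 51.745 Hz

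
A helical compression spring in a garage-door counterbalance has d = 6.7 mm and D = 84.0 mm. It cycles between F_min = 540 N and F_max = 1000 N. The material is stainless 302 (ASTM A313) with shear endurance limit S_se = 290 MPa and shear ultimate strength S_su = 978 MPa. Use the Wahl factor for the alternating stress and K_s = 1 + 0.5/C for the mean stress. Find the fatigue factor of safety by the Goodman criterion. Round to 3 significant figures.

0.826

C = D/d = 84.0/6.7 = 12.5373; K_W = (4C−1)/(4C−4)+0.615/C = 1.1141; K_s = 1+0.5/C = 1.0399
F_a = (F_max−F_min)/2 = 230 N; F_m = (F_max+F_min)/2 = 770 N
τ_a = K_W·8F_aD/(πd³) = 1.1141 × 163.58 = 182.23 MPa
τ_m = K_s·8F_mD/(πd³) = 1.0399 × 547.63 = 569.47 MPa
Goodman: 1/n_f = τ_a/S_se + τ_m/S_su = 182.23/290 + 569.47/978 = 0.62840 + 0.58228 = 1.2107
n_f = 1/1.2107 = 0.826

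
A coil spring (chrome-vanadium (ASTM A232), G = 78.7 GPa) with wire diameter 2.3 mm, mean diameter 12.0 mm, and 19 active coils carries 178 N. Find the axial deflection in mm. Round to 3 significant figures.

k = Gd⁴/(8D³N_a) = (78.7×10³)(2.3⁴)/(8·12.0³·19) = 8.3849 N/mm
δ = F/k = 178 / 8.3849 = 21.229 mm

21.2 mm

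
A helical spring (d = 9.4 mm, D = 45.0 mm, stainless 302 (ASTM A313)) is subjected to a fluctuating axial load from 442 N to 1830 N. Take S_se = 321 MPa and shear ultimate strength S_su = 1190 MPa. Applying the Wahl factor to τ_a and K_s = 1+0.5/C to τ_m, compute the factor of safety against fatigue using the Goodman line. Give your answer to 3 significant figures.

1.85

C = D/d = 45.0/9.4 = 4.7872; K_W = (4C−1)/(4C−4)+0.615/C = 1.3265; K_s = 1+0.5/C = 1.1044
F_a = (F_max−F_min)/2 = 694 N; F_m = (F_max+F_min)/2 = 1136 N
τ_a = K_W·8F_aD/(πd³) = 1.3265 × 95.748 = 127.01 MPa
τ_m = K_s·8F_mD/(πd³) = 1.1044 × 156.73 = 173.1 MPa
Goodman: 1/n_f = τ_a/S_se + τ_m/S_su = 127.01/321 + 173.1/1190 = 0.39567 + 0.14546 = 0.54113
n_f = 1/0.54113 = 1.848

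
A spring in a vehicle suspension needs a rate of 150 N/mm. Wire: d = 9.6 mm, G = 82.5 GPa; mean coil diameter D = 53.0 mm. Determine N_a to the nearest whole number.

4

N_a = Gd⁴/(8D³k) = (82.5×10³ × 9.6⁴)/(8 × 53.0³ × 150)
    = 7.00711e+08 / 1.78652e+08 = 3.922 → 4 coils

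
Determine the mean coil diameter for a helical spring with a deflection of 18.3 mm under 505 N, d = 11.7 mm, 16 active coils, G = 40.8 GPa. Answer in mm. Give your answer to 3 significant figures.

60.0 mm

Required rate k = F/δ = 505/18.3 = 27.596 N/mm
D = (Gd⁴/(8N_a·k))^(1/3) = (40.8×10³·11.7⁴/(8·16·27.596))^(1/3)
  = (216448)^(1/3) = 60.0414 mm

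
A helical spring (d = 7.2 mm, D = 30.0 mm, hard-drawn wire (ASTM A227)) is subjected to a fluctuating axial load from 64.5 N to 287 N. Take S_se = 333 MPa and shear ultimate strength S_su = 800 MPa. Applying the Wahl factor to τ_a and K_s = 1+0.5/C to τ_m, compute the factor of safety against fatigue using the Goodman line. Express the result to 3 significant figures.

6.90

C = D/d = 30.0/7.2 = 4.1667; K_W = (4C−1)/(4C−4)+0.615/C = 1.3844; K_s = 1+0.5/C = 1.1200
F_a = (F_max−F_min)/2 = 111.25 N; F_m = (F_max+F_min)/2 = 175.75 N
τ_a = K_W·8F_aD/(πd³) = 1.3844 × 22.77 = 31.524 MPa
τ_m = K_s·8F_mD/(πd³) = 1.1200 × 35.972 = 40.288 MPa
Goodman: 1/n_f = τ_a/S_se + τ_m/S_su = 31.524/333 + 40.288/800 = 0.09467 + 0.05036 = 0.14503
n_f = 1/0.14503 = 6.895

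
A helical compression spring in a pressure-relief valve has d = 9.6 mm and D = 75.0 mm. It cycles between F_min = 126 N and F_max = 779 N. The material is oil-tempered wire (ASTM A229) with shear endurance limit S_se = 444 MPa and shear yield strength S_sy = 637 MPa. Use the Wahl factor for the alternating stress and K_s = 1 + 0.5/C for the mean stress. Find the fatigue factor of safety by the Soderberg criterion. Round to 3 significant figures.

C = D/d = 75.0/9.6 = 7.8125; K_W = (4C−1)/(4C−4)+0.615/C = 1.1888; K_s = 1+0.5/C = 1.0640
F_a = (F_max−F_min)/2 = 326.5 N; F_m = (F_max+F_min)/2 = 452.5 N
τ_a = K_W·8F_aD/(πd³) = 1.1888 × 70.481 = 83.788 MPa
τ_m = K_s·8F_mD/(πd³) = 1.0640 × 97.68 = 103.93 MPa
Soderberg: 1/n_f = τ_a/S_se + τ_m/S_sy = 83.788/444 + 103.93/637 = 0.18871 + 0.16316 = 0.35187
n_f = 1/0.35187 = 2.842

2.84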